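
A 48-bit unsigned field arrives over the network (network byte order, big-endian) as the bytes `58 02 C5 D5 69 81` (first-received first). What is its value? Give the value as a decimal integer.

96768932276609

In big-endian order the high byte comes first in memory.
The bytes are already most-significant first: 0x5802C5D56981.
0x5802C5D56981 = 96768932276609.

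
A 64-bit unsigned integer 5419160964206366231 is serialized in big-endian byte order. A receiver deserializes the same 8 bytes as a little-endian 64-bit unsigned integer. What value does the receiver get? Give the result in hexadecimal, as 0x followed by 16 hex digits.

5419160964206366231 in 64-bit hexadecimal is 0x4B34BA2F5C2F0E17.
Stored big-endian, the bytes at ascending addresses are 4B 34 BA 2F 5C 2F 0E 17.
Read back as little-endian, the first byte is least significant, giving 0x170E2F5C2FBA344B.

0x170E2F5C2FBA344B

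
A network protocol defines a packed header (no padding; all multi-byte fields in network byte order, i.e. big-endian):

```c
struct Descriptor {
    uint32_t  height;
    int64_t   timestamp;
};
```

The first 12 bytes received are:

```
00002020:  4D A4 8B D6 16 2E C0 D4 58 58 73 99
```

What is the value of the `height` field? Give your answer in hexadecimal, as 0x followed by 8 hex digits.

0x4DA48BD6

`height` is the first field, at byte offset 0, occupying 4 bytes.
Bytes at offsets 0..3: 4D A4 8B D6.
Big-endian stores the most-significant byte at the lowest address.
The bytes are already most-significant first: 0x4DA48BD6.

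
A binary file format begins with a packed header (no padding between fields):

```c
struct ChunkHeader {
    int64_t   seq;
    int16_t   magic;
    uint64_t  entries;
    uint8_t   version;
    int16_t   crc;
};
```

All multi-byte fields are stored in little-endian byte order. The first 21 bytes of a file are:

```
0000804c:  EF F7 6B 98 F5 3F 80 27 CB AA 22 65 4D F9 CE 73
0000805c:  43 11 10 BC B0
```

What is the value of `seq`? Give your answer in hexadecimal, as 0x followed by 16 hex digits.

`seq` is the first field, at byte offset 0, occupying 8 bytes.
Bytes at offsets 0..7: EF F7 6B 98 F5 3F 80 27.
Little-endian: lowest address holds the least-significant byte.
Reassemble most-significant byte first: 27 80 3F F5 98 6B F7 EF → 0x27803FF5986BF7EF.

0x27803FF5986BF7EF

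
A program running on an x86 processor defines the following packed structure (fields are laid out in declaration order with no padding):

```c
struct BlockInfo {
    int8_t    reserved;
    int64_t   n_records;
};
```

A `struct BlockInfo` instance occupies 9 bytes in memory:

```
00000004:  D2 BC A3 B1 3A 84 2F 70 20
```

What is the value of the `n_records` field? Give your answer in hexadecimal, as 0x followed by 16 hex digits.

0x20702F843AB1A3BC

`n_records` follows `reserved` (1 byte), so it starts at byte offset 1 and occupies 8 bytes.
Bytes at offsets 1..8: BC A3 B1 3A 84 2F 70 20.
In little-endian order the low byte comes first in memory.
Reassemble most-significant byte first: 20 70 2F 84 3A B1 A3 BC → 0x20702F843AB1A3BC.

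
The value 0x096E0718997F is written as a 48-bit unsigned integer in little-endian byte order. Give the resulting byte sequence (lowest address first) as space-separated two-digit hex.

Split into bytes (most-significant first): 09 6E 07 18 99 7F.
Little-endian: lowest address holds the least-significant byte.
So at ascending addresses the bytes are 7F 99 18 07 6E 09.

7F 99 18 07 6E 09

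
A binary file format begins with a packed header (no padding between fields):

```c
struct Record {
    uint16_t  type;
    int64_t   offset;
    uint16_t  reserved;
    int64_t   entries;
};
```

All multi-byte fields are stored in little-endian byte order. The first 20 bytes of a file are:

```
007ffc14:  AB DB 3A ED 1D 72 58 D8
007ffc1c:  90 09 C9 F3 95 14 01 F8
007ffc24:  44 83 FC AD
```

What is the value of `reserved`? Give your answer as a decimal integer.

`reserved` follows `type` (2 B), `offset` (8 B), so it starts at offset 2 + 8 = 10 and occupies 2 bytes.
Bytes at offsets 10..11: C9 F3.
Little-endian stores the least-significant byte at the lowest address.
Reassemble most-significant byte first: F3 C9 → 0xF3C9.
0xF3C9 = 62409.

62409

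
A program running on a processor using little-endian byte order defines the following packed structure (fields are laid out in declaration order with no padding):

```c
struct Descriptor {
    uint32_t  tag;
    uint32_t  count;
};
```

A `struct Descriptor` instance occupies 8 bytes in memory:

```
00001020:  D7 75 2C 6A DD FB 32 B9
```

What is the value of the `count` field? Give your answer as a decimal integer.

`count` follows `tag` (4 bytes), so it starts at byte offset 4 and occupies 4 bytes.
Bytes at offsets 4..7: DD FB 32 B9.
Little-endian: lowest address holds the least-significant byte.
Reassemble most-significant byte first: B9 32 FB DD → 0xB932FBDD.
0xB932FBDD = 3107126237.

3107126237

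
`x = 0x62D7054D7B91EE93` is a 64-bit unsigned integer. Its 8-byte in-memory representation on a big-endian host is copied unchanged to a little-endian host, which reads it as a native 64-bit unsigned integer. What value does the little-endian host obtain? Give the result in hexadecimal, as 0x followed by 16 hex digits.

Stored big-endian, the bytes at ascending addresses are 62 D7 05 4D 7B 91 EE 93.
Read back as little-endian, the first byte is least significant, giving 0x93EE917B4D05D762.

0x93EE917B4D05D762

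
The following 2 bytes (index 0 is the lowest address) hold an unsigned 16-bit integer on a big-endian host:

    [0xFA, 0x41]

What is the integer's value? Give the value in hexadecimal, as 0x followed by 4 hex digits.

0xFA41

In big-endian order the high byte comes first in memory.
The bytes are already most-significant first: 0xFA41.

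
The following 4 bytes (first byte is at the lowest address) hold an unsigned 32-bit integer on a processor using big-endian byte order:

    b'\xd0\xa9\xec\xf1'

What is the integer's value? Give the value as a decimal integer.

Big-endian stores the most-significant byte at the lowest address.
The bytes are already most-significant first: 0xD0A9ECF1.
0xD0A9ECF1 = 3500797169.

3500797169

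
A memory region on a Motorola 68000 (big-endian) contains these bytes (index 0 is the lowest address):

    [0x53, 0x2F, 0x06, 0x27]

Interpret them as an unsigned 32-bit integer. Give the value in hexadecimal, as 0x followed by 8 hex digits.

0x532F0627

Big-endian: lowest address holds the most-significant byte.
The bytes are already most-significant first: 0x532F0627.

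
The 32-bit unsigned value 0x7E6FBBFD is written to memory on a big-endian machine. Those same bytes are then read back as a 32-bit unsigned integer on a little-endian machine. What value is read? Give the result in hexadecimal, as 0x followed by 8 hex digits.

Stored big-endian, the bytes at ascending addresses are 7E 6F BB FD.
Read back as little-endian, the first byte is least significant, giving 0xFDBB6F7E.

0xFDBB6F7E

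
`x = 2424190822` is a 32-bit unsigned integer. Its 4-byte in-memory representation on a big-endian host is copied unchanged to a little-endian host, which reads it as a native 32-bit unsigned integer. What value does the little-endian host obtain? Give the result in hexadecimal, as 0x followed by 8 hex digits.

0x66377E90

2424190822 in 32-bit hexadecimal is 0x907E3766.
Stored big-endian, the bytes at ascending addresses are 90 7E 37 66.
Read back as little-endian, the first byte is least significant, giving 0x66377E90.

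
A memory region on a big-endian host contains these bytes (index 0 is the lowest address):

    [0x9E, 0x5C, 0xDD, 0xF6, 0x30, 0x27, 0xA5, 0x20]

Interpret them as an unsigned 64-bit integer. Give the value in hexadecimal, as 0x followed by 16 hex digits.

Big-endian stores the most-significant byte at the lowest address.
The bytes are already most-significant first: 0x9E5CDDF63027A520.

0x9E5CDDF63027A520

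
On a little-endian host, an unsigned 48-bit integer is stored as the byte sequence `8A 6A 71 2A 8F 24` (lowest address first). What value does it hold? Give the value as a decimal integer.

40197310999178

Little-endian: lowest address holds the least-significant byte.
Reassemble most-significant byte first: 24 8F 2A 71 6A 8A → 0x248F2A716A8A.
0x248F2A716A8A = 40197310999178.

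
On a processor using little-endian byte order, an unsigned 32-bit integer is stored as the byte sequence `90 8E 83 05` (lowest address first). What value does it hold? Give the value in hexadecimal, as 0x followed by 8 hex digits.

Little-endian: lowest address holds the least-significant byte.
Reassemble most-significant byte first: 05 83 8E 90 → 0x05838E90.

0x05838E90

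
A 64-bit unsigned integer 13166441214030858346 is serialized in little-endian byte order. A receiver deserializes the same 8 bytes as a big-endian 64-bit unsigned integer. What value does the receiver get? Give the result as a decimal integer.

7658476163372202166

13166441214030858346 in 64-bit hexadecimal is 0xB6B898867E5F486A.
Stored little-endian, the bytes at ascending addresses are 6A 48 5F 7E 86 98 B8 B6.
Read back as big-endian, the last byte is least significant, giving 0x6A485F7E8698B8B6.
0x6A485F7E8698B8B6 = 7658476163372202166.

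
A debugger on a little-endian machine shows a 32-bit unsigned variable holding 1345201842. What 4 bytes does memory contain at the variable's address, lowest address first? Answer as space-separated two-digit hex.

B2 26 2E 50

1345201842 in hexadecimal, padded to 32 bits, is 0x502E26B2.
Split into bytes (most-significant first): 50 2E 26 B2.
In little-endian order the low byte comes first in memory.
So at ascending addresses the bytes are B2 26 2E 50.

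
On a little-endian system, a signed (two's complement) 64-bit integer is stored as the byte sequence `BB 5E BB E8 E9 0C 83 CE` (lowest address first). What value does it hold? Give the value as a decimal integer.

-3565992281175793989

Little-endian: lowest address holds the least-significant byte.
Reassemble most-significant byte first: CE 83 0C E9 E8 BB 5E BB → 0xCE830CE9E8BB5EBB.
Top bit is set, so as a signed 64-bit value this is 0xCE830CE9E8BB5EBB − 2^64 = -3565992281175793989.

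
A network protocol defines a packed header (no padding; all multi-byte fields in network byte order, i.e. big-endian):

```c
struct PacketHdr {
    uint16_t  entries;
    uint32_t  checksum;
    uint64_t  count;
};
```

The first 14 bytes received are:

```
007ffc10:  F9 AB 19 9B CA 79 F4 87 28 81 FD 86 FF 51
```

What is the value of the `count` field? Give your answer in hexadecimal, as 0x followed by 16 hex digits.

0xF4872881FD86FF51

`count` follows `entries` (2 B), `checksum` (4 B), so it starts at offset 2 + 4 = 6 and occupies 8 bytes.
Bytes at offsets 6..13: F4 87 28 81 FD 86 FF 51.
In big-endian order the high byte comes first in memory.
The bytes are already most-significant first: 0xF4872881FD86FF51.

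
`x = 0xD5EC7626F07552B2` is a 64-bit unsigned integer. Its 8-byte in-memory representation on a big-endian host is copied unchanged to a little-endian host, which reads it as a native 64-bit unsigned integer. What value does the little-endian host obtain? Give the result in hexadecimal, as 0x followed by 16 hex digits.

0xB25275F02676ECD5

Stored big-endian, the bytes at ascending addresses are D5 EC 76 26 F0 75 52 B2.
Read back as little-endian, the first byte is least significant, giving 0xB25275F02676ECD5.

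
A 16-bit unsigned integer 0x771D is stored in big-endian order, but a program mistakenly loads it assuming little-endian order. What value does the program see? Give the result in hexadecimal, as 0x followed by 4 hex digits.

0x1D77

Stored big-endian, the bytes at ascending addresses are 77 1D.
Read back as little-endian, the first byte is least significant, giving 0x1D77.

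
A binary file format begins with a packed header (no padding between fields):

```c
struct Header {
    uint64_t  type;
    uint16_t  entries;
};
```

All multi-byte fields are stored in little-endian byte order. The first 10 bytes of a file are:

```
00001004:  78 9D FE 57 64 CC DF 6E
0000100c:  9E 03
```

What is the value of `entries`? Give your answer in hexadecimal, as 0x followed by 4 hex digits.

0x039E

`entries` follows `type` (8 bytes), so it starts at byte offset 8 and occupies 2 bytes.
Bytes at offsets 8..9: 9E 03.
In little-endian order the low byte comes first in memory.
Reassemble most-significant byte first: 03 9E → 0x039E.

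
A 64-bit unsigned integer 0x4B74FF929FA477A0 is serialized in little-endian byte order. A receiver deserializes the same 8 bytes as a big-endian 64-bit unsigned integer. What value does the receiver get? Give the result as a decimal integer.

11562891573570008139

Stored little-endian, the bytes at ascending addresses are A0 77 A4 9F 92 FF 74 4B.
Read back as big-endian, the last byte is least significant, giving 0xA077A49F92FF744B.
0xA077A49F92FF744B = 11562891573570008139.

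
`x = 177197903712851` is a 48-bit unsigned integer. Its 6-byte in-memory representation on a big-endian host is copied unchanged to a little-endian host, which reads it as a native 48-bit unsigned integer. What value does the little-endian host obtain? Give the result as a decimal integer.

91337229216161

177197903712851 in 48-bit hexadecimal is 0xA1291A1B1253.
Stored big-endian, the bytes at ascending addresses are A1 29 1A 1B 12 53.
Read back as little-endian, the first byte is least significant, giving 0x53121B1A29A1.
0x53121B1A29A1 = 91337229216161.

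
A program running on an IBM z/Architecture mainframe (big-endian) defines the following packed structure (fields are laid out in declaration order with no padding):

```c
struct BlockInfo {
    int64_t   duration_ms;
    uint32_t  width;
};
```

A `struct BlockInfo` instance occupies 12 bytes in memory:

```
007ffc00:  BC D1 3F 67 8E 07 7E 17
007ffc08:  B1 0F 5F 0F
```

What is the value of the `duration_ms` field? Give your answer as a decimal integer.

-4841018410449535465

`duration_ms` is the first field, at byte offset 0, occupying 8 bytes.
Bytes at offsets 0..7: BC D1 3F 67 8E 07 7E 17.
Big-endian: lowest address holds the most-significant byte.
The bytes are already most-significant first: 0xBCD13F678E077E17.
Top bit is set, so as a signed 64-bit value this is 0xBCD13F678E077E17 − 2^64 = -4841018410449535465.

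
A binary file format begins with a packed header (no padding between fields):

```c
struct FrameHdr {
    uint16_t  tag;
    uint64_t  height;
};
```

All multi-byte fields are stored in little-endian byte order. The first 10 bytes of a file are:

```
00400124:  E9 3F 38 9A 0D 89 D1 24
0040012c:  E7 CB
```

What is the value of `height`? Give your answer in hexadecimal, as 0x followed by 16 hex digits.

0xCBE724D1890D9A38

`height` follows `tag` (2 bytes), so it starts at byte offset 2 and occupies 8 bytes.
Bytes at offsets 2..9: 38 9A 0D 89 D1 24 E7 CB.
Little-endian: lowest address holds the least-significant byte.
Reassemble most-significant byte first: CB E7 24 D1 89 0D 9A 38 → 0xCBE724D1890D9A38.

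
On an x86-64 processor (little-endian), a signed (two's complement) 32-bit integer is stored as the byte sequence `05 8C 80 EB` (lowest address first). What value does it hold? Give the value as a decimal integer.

-343897083

In little-endian order the low byte comes first in memory.
Reassemble most-significant byte first: EB 80 8C 05 → 0xEB808C05.
Top bit is set, so as a signed 32-bit value this is 0xEB808C05 − 2^32 = -343897083.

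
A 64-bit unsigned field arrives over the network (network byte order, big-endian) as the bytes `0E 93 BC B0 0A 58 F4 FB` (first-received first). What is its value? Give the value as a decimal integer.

1050390602381325563

Big-endian stores the most-significant byte at the lowest address.
The bytes are already most-significant first: 0x0E93BCB00A58F4FB.
0x0E93BCB00A58F4FB = 1050390602381325563.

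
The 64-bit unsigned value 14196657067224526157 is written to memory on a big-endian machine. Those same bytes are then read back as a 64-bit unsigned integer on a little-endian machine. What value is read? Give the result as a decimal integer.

5615413353102443717

14196657067224526157 in 64-bit hexadecimal is 0xC504A862B1F4ED4D.
Stored big-endian, the bytes at ascending addresses are C5 04 A8 62 B1 F4 ED 4D.
Read back as little-endian, the first byte is least significant, giving 0x4DEDF4B162A804C5.
0x4DEDF4B162A804C5 = 5615413353102443717.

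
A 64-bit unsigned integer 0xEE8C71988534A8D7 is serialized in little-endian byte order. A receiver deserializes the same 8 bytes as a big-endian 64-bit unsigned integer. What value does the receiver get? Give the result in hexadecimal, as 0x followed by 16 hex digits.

Stored little-endian, the bytes at ascending addresses are D7 A8 34 85 98 71 8C EE.
Read back as big-endian, the last byte is least significant, giving 0xD7A8348598718CEE.

0xD7A8348598718CEE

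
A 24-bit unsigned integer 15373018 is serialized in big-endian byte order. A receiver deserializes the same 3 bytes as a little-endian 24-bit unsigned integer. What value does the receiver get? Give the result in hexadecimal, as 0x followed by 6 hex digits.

15373018 in 24-bit hexadecimal is 0xEA92DA.
Stored big-endian, the bytes at ascending addresses are EA 92 DA.
Read back as little-endian, the first byte is least significant, giving 0xDA92EA.

0xDA92EA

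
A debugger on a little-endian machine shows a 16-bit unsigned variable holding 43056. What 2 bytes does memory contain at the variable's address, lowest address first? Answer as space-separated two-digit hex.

30 A8

43056 in hexadecimal, padded to 16 bits, is 0xA830.
Split into bytes (most-significant first): A8 30.
In little-endian order the low byte comes first in memory.
So at ascending addresses the bytes are 30 A8.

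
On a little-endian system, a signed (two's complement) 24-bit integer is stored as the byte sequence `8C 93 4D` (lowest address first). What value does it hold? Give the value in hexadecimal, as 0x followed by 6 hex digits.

Little-endian: lowest address holds the least-significant byte.
Reassemble most-significant byte first: 4D 93 8C → 0x4D938C.

0x4D938C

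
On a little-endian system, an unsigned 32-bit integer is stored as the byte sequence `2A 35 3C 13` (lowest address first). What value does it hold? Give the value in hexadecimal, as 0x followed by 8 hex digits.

In little-endian order the low byte comes first in memory.
Reassemble most-significant byte first: 13 3C 35 2A → 0x133C352A.

0x133C352A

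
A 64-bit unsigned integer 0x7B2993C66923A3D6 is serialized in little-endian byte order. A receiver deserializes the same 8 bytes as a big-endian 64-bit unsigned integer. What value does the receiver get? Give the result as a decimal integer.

15466244482530486651

Stored little-endian, the bytes at ascending addresses are D6 A3 23 69 C6 93 29 7B.
Read back as big-endian, the last byte is least significant, giving 0xD6A32369C693297B.
0xD6A32369C693297B = 15466244482530486651.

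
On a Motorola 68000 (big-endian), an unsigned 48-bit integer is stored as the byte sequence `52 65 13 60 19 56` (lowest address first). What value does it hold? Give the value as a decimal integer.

90594070239574

Big-endian stores the most-significant byte at the lowest address.
The bytes are already most-significant first: 0x526513601956.
0x526513601956 = 90594070239574.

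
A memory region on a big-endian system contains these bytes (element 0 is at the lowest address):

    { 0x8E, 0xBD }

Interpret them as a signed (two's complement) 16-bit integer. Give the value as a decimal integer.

In big-endian order the high byte comes first in memory.
The bytes are already most-significant first: 0x8EBD.
Top bit is set, so as a signed 16-bit value this is 0x8EBD − 2^16 = -28995.

-28995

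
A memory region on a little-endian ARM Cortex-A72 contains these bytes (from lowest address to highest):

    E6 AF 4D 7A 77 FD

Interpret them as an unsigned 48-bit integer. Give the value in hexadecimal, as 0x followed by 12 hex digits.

0xFD777A4DAFE6

In little-endian order the low byte comes first in memory.
Reassemble most-significant byte first: FD 77 7A 4D AF E6 → 0xFD777A4DAFE6.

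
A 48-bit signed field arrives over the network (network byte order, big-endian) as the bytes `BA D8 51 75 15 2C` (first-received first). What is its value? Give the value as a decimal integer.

-76036734380756

Big-endian stores the most-significant byte at the lowest address.
The bytes are already most-significant first: 0xBAD85175152C.
Top bit is set, so as a signed 48-bit value this is 0xBAD85175152C − 2^48 = -76036734380756.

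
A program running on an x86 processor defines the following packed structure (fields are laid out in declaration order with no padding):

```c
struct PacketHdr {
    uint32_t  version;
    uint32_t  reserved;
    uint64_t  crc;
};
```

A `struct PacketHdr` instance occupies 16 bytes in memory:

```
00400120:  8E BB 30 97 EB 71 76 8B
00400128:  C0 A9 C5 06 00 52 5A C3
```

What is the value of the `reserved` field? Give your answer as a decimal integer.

`reserved` follows `version` (4 bytes), so it starts at byte offset 4 and occupies 4 bytes.
Bytes at offsets 4..7: EB 71 76 8B.
Little-endian: lowest address holds the least-significant byte.
Reassemble most-significant byte first: 8B 76 71 EB → 0x8B7671EB.
0x8B7671EB = 2339795435.

2339795435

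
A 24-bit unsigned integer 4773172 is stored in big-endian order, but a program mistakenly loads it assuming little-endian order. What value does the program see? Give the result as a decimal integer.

4773172 in 24-bit hexadecimal is 0x48D534.
Stored big-endian, the bytes at ascending addresses are 48 D5 34.
Read back as little-endian, the first byte is least significant, giving 0x34D548.
0x34D548 = 3462472.

3462472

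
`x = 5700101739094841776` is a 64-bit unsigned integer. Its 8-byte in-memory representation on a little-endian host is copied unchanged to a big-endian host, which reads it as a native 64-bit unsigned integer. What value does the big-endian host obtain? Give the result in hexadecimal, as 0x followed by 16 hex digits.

5700101739094841776 in 64-bit hexadecimal is 0x4F1AD454CE5599B0.
Stored little-endian, the bytes at ascending addresses are B0 99 55 CE 54 D4 1A 4F.
Read back as big-endian, the last byte is least significant, giving 0xB09955CE54D41A4F.

0xB09955CE54D41A4F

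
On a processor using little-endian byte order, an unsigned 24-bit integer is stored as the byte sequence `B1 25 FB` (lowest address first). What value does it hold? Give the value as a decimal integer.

In little-endian order the low byte comes first in memory.
Reassemble most-significant byte first: FB 25 B1 → 0xFB25B1.
0xFB25B1 = 16459185.

16459185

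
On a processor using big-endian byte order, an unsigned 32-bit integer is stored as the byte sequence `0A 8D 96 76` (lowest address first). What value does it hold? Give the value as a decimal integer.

177051254

Big-endian stores the most-significant byte at the lowest address.
The bytes are already most-significant first: 0x0A8D9676.
0x0A8D9676 = 177051254.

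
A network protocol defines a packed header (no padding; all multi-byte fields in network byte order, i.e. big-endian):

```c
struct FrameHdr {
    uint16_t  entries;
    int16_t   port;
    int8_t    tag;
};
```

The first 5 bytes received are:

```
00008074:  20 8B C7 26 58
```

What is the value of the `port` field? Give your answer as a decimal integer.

`port` follows `entries` (2 bytes), so it starts at byte offset 2 and occupies 2 bytes.
Bytes at offsets 2..3: C7 26.
In big-endian order the high byte comes first in memory.
The bytes are already most-significant first: 0xC726.
Top bit is set, so as a signed 16-bit value this is 0xC726 − 2^16 = -14554.

-14554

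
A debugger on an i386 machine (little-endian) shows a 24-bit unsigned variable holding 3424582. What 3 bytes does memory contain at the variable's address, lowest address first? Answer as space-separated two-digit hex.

3424582 in hexadecimal, padded to 24 bits, is 0x344146.
Split into bytes (most-significant first): 34 41 46.
In little-endian order the low byte comes first in memory.
So at ascending addresses the bytes are 46 41 34.

46 41 34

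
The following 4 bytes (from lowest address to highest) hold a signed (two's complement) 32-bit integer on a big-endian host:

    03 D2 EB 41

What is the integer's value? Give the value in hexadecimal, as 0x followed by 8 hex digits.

Big-endian: lowest address holds the most-significant byte.
The bytes are already most-significant first: 0x03D2EB41.

0x03D2EB41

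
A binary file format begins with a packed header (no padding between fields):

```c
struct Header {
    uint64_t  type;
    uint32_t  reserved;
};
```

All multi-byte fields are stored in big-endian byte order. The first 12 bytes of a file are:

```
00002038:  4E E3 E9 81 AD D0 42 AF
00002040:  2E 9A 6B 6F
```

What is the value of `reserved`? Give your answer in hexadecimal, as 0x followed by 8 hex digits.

`reserved` follows `type` (8 bytes), so it starts at byte offset 8 and occupies 4 bytes.
Bytes at offsets 8..11: 2E 9A 6B 6F.
Big-endian stores the most-significant byte at the lowest address.
The bytes are already most-significant first: 0x2E9A6B6F.

0x2E9A6B6F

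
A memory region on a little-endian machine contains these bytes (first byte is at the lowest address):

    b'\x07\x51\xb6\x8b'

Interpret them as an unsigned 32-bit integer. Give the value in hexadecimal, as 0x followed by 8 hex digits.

Little-endian: lowest address holds the least-significant byte.
Reassemble most-significant byte first: 8B B6 51 07 → 0x8BB65107.

0x8BB65107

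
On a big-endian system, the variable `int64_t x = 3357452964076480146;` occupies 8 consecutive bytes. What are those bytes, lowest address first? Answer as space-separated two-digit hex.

3357452964076480146 in hexadecimal, padded to 64 bits, is 0x2E9811AEA9DC6692.
Split into bytes (most-significant first): 2E 98 11 AE A9 DC 66 92.
In big-endian order the high byte comes first in memory.
So the memory order matches the most-significant-first order: 2E 98 11 AE A9 DC 66 92.

2E 98 11 AE A9 DC 66 92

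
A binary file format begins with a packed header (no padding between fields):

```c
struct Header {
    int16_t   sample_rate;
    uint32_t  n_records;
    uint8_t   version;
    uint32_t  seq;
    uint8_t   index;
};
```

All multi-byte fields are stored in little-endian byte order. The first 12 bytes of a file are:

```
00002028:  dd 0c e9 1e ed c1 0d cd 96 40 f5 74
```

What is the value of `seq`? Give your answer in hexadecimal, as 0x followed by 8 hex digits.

`seq` follows `sample_rate` (2 B), `n_records` (4 B), `version` (1 B), so it starts at offset 2 + 4 + 1 = 7 and occupies 4 bytes.
Bytes at offsets 7..10: CD 96 40 F5.
In little-endian order the low byte comes first in memory.
Reassemble most-significant byte first: F5 40 96 CD → 0xF54096CD.

0xF54096CD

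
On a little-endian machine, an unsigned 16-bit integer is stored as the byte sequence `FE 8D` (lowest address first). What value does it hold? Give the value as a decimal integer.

36350

Little-endian: lowest address holds the least-significant byte.
Reassemble most-significant byte first: 8D FE → 0x8DFE.
0x8DFE = 36350.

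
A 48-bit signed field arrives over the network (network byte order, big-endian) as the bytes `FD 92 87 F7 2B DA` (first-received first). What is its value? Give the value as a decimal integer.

-2669188535334

In big-endian order the high byte comes first in memory.
The bytes are already most-significant first: 0xFD9287F72BDA.
Top bit is set, so as a signed 48-bit value this is 0xFD9287F72BDA − 2^48 = -2669188535334.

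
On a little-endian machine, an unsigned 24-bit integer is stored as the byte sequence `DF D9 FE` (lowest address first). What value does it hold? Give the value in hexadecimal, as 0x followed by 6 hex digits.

0xFED9DF

Little-endian stores the least-significant byte at the lowest address.
Reassemble most-significant byte first: FE D9 DF → 0xFED9DF.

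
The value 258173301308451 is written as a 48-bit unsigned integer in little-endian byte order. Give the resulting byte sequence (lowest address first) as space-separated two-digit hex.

258173301308451 in hexadecimal, padded to 48 bits, is 0xEACEA7EA3C23.
Split into bytes (most-significant first): EA CE A7 EA 3C 23.
Little-endian stores the least-significant byte at the lowest address.
So at ascending addresses the bytes are 23 3C EA A7 CE EA.

23 3C EA A7 CE EA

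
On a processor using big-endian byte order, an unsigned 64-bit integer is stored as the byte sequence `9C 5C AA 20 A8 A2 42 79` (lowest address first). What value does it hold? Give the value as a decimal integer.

Big-endian stores the most-significant byte at the lowest address.
The bytes are already most-significant first: 0x9C5CAA20A8A24279.
0x9C5CAA20A8A24279 = 11267067425019019897.

11267067425019019897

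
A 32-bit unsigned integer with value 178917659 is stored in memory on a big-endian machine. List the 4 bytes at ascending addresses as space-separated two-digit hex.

178917659 in hexadecimal, padded to 32 bits, is 0x0AAA111B.
Split into bytes (most-significant first): 0A AA 11 1B.
Big-endian: lowest address holds the most-significant byte.
So the memory order matches the most-significant-first order: 0A AA 11 1B.

0A AA 11 1B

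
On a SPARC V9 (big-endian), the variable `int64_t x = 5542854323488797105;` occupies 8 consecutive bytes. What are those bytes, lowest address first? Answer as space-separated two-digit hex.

5542854323488797105 in hexadecimal, padded to 64 bits, is 0x4CEC2CA3D149B1B1.
Split into bytes (most-significant first): 4C EC 2C A3 D1 49 B1 B1.
In big-endian order the high byte comes first in memory.
So the memory order matches the most-significant-first order: 4C EC 2C A3 D1 49 B1 B1.

4C EC 2C A3 D1 49 B1 B1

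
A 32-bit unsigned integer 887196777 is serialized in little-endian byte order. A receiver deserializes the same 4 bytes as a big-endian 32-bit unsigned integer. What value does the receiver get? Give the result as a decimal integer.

887196777 in 32-bit hexadecimal is 0x34E18C69.
Stored little-endian, the bytes at ascending addresses are 69 8C E1 34.
Read back as big-endian, the last byte is least significant, giving 0x698CE134.
0x698CE134 = 1770840372.

1770840372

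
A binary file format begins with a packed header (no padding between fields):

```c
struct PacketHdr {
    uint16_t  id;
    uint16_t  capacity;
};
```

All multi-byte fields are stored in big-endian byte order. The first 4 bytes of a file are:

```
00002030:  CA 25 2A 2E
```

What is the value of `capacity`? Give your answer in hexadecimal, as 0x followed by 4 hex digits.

`capacity` follows `id` (2 bytes), so it starts at byte offset 2 and occupies 2 bytes.
Bytes at offsets 2..3: 2A 2E.
Big-endian stores the most-significant byte at the lowest address.
The bytes are already most-significant first: 0x2A2E.

0x2A2E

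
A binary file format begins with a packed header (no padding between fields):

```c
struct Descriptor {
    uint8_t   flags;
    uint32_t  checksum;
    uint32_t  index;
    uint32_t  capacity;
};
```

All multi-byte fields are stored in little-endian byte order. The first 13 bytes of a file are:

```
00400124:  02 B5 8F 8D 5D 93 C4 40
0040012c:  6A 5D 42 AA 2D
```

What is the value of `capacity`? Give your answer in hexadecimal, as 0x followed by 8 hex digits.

`capacity` follows `flags` (1 B), `checksum` (4 B), `index` (4 B), so it starts at offset 1 + 4 + 4 = 9 and occupies 4 bytes.
Bytes at offsets 9..12: 5D 42 AA 2D.
Little-endian: lowest address holds the least-significant byte.
Reassemble most-significant byte first: 2D AA 42 5D → 0x2DAA425D.

0x2DAA425D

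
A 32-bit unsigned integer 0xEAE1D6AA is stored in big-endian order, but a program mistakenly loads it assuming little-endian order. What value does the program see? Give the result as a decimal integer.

2866209258

Stored big-endian, the bytes at ascending addresses are EA E1 D6 AA.
Read back as little-endian, the first byte is least significant, giving 0xAAD6E1EA.
0xAAD6E1EA = 2866209258.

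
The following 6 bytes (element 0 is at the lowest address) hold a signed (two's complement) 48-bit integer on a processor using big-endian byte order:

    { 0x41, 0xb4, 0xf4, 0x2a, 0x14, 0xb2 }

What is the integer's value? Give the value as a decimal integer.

In big-endian order the high byte comes first in memory.
The bytes are already most-significant first: 0x41B4F42A14B2.
0x41B4F42A14B2 = 72245446317234.

72245446317234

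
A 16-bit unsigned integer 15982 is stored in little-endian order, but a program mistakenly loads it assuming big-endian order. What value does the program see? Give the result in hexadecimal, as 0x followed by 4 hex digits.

15982 in 16-bit hexadecimal is 0x3E6E.
Stored little-endian, the bytes at ascending addresses are 6E 3E.
Read back as big-endian, the last byte is least significant, giving 0x6E3E.

0x6E3E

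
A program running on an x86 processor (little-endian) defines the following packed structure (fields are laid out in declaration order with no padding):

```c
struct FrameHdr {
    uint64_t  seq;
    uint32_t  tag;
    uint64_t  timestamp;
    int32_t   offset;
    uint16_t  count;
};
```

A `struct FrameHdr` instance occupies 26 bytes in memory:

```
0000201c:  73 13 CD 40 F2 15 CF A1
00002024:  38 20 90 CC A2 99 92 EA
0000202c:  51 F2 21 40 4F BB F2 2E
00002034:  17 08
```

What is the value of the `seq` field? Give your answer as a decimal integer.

`seq` is the first field, at byte offset 0, occupying 8 bytes.
Bytes at offsets 0..7: 73 13 CD 40 F2 15 CF A1.
Little-endian: lowest address holds the least-significant byte.
Reassemble most-significant byte first: A1 CF 15 F2 40 CD 13 73 → 0xA1CF15F240CD1373.
0xA1CF15F240CD1373 = 11659562090498954099.

11659562090498954099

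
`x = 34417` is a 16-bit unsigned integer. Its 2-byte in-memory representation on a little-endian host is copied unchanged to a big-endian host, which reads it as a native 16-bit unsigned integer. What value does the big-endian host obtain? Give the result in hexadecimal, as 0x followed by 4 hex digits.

0x7186

34417 in 16-bit hexadecimal is 0x8671.
Stored little-endian, the bytes at ascending addresses are 71 86.
Read back as big-endian, the last byte is least significant, giving 0x7186.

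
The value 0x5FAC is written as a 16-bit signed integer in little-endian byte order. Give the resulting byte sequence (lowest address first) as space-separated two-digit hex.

Split into bytes (most-significant first): 5F AC.
In little-endian order the low byte comes first in memory.
So at ascending addresses the bytes are AC 5F.

AC 5F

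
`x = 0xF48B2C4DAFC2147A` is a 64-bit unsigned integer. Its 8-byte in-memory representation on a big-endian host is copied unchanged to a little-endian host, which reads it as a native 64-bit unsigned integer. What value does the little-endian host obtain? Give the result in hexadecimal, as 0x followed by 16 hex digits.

Stored big-endian, the bytes at ascending addresses are F4 8B 2C 4D AF C2 14 7A.
Read back as little-endian, the first byte is least significant, giving 0x7A14C2AF4D2C8BF4.

0x7A14C2AF4D2C8BF4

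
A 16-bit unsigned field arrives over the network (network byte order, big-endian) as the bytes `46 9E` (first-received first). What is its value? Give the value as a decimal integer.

18078

In big-endian order the high byte comes first in memory.
The bytes are already most-significant first: 0x469E.
0x469E = 18078.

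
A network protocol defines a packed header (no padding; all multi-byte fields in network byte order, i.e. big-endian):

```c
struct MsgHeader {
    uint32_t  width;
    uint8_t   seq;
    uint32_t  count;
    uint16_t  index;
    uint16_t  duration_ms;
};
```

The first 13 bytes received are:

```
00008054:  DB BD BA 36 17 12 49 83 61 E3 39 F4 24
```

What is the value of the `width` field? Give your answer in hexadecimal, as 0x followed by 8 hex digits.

0xDBBDBA36

`width` is the first field, at byte offset 0, occupying 4 bytes.
Bytes at offsets 0..3: DB BD BA 36.
Big-endian: lowest address holds the most-significant byte.
The bytes are already most-significant first: 0xDBBDBA36.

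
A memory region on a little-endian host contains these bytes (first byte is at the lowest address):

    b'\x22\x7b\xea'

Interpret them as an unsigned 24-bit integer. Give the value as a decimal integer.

In little-endian order the low byte comes first in memory.
Reassemble most-significant byte first: EA 7B 22 → 0xEA7B22.
0xEA7B22 = 15366946.

15366946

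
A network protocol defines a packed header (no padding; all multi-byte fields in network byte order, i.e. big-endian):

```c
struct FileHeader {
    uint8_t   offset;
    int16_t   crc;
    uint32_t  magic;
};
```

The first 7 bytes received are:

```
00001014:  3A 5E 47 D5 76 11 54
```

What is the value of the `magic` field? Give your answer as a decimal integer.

`magic` follows `offset` (1 B), `crc` (2 B), so it starts at offset 1 + 2 = 3 and occupies 4 bytes.
Bytes at offsets 3..6: D5 76 11 54.
Big-endian: lowest address holds the most-significant byte.
The bytes are already most-significant first: 0xD5761154.
0xD5761154 = 3581284692.

3581284692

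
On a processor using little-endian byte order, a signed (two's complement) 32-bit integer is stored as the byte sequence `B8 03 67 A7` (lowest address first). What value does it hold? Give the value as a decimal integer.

Little-endian stores the least-significant byte at the lowest address.
Reassemble most-significant byte first: A7 67 03 B8 → 0xA76703B8.
Top bit is set, so as a signed 32-bit value this is 0xA76703B8 − 2^32 = -1486421064.

-1486421064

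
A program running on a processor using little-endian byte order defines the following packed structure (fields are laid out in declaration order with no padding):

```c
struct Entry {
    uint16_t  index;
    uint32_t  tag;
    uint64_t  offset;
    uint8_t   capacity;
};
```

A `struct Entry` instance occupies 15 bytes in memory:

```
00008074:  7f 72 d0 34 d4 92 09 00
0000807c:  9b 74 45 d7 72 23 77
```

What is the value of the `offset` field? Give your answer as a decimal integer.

2554340631981522953

`offset` follows `index` (2 B), `tag` (4 B), so it starts at offset 2 + 4 = 6 and occupies 8 bytes.
Bytes at offsets 6..13: 09 00 9B 74 45 D7 72 23.
In little-endian order the low byte comes first in memory.
Reassemble most-significant byte first: 23 72 D7 45 74 9B 00 09 → 0x2372D745749B0009.
0x2372D745749B0009 = 2554340631981522953.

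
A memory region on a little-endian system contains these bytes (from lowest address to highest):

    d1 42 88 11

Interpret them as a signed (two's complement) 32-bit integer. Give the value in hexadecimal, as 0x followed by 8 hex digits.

0x118842D1

Little-endian stores the least-significant byte at the lowest address.
Reassemble most-significant byte first: 11 88 42 D1 → 0x118842D1.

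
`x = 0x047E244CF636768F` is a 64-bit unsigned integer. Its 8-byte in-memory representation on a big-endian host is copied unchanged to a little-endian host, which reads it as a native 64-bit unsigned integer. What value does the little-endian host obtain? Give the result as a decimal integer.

10337510426142866948

Stored big-endian, the bytes at ascending addresses are 04 7E 24 4C F6 36 76 8F.
Read back as little-endian, the first byte is least significant, giving 0x8F7636F64C247E04.
0x8F7636F64C247E04 = 10337510426142866948.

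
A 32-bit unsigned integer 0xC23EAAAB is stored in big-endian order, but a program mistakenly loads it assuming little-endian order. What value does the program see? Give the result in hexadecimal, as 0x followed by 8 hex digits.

Stored big-endian, the bytes at ascending addresses are C2 3E AA AB.
Read back as little-endian, the first byte is least significant, giving 0xABAA3EC2.

0xABAA3EC2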